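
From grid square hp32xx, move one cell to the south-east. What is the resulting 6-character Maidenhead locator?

HP42aw

Longitude subsquare x = 23; +1 → 24, wraps to 0 = a, carry into square.
Longitude square 3; +1 → 4.
Latitude subsquare x = 23; −1 → 22 = w.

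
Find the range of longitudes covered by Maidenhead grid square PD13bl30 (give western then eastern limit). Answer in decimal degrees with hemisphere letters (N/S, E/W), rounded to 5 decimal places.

122.10833° E, 122.11667° E

Field P=15, D=3: +15·20° lon, +3·10° lat → SW at lon 120°, lat -60°.
Square 1, 3: +1·2° lon, +3·1° lat → SW at lon 122°, lat -57°.
Subsquare b=1, l=11: +1·0.0833333° lon, +11·0.0416667° lat → SW at lon 122.083°, lat -56.5417°.
Extended square 3, 0: +3·0.00833333° lon, +0·0.00416667° lat → SW at lon 122.108°, lat -56.5417°.
Cell spans 0.00833333° lon × 0.00416667° lat.
west 122.10833° E, east 122.11667° E.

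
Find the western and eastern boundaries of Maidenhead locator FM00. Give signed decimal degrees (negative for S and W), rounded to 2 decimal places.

-80.00, -78.00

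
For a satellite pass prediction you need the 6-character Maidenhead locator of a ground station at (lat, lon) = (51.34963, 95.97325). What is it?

NO71xi

Add 180° to longitude and 90° to latitude: 275.9733, 141.3496.
Field: 275.9733/20 → 13 → N, 141.3496/10 → 14 → O; chars NO.
Square: 15.9733/2 → 7, 1.3496/1 → 1; chars 71.
Subsquare: 1.9733/0.0833333 → 23 → x, 0.3496/0.0416667 → 8 → i; chars xi.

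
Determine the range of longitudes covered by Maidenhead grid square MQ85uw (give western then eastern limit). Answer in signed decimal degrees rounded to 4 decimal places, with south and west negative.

77.6667, 77.7500

Field M=12, Q=16: +12·20° lon, +16·10° lat → SW at lon 60°, lat 70°.
Square 8, 5: +8·2° lon, +5·1° lat → SW at lon 76°, lat 75°.
Subsquare u=20, w=22: +20·0.0833333° lon, +22·0.0416667° lat → SW at lon 77.6667°, lat 75.9167°.
Cell spans 0.0833333° lon × 0.0416667° lat.
west 77.6667, east 77.7500.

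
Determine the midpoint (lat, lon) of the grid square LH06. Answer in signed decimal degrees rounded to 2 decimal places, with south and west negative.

-13.50, 41.00

Field L=11, H=7: +11·20° lon, +7·10° lat → SW at lon 40°, lat -20°.
Square 0, 6: +0·2° lon, +6·1° lat → SW at lon 40°, lat -14°.
Cell spans 2° lon × 1° lat. Centre is SW corner plus half of each.
latitude -13.50, longitude 41.00.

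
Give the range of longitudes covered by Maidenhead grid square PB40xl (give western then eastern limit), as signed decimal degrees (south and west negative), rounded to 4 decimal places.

129.9167, 130.0000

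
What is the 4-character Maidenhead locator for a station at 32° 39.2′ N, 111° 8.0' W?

Add 180° to longitude and 90° to latitude: 68.87, 122.65.
Field (20°×10°, letters A–R): 68.87/20 → 3 → D, 122.65/10 → 12 → M; chars DM.
Square (2°×1°, digits 0–9): 8.87/2 → 4, 2.65/1 → 2; chars 42.

DM42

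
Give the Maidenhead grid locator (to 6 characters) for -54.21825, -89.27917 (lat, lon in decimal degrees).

ED55is

Shift to the Maidenhead origin (180°W, 90°S): lon 90.7208, lat 35.7818.
Field: 90.7208/20 → 4 → E, 35.7818/10 → 3 → D; chars ED.
Square: 10.7208/2 → 5, 5.7818/1 → 5; chars 55.
Subsquare: 0.7208/0.0833333 → 8 → i, 0.7818/0.0416667 → 18 → s; chars is.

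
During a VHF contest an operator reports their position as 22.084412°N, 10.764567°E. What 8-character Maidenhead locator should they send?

JL52jc10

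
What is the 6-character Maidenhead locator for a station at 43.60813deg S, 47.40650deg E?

Shift to the Maidenhead origin (180°W, 90°S): lon 227.4065, lat 46.3919.
Field (20°×10°, letters A–R): lon ⌊227.4065/20⌋ = 11 → L; lat ⌊46.3919/10⌋ = 4 → E.
Square (2°×1°, digits 0–9): lon ⌊7.4065/2⌋ = 3; lat ⌊6.3919/1⌋ = 6.
Subsquare (5′×2.5′, letters a–x): lon ⌊1.4065/0.0833333⌋ = 16 → q; lat ⌊0.3919/0.0416667⌋ = 9 → j.

LE36qj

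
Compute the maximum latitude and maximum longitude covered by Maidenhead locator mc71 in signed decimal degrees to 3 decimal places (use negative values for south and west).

Field M=12, C=2: +12·20° lon, +2·10° lat → SW at lon 60°, lat -70°.
Square 7, 1: +7·2° lon, +1·1° lat → SW at lon 74°, lat -69°.
Cell spans 2° lon × 1° lat. NE corner is SW corner plus one full cell.
latitude -68.000, longitude 76.000.

-68.000, 76.000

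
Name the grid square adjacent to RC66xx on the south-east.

RC76aw

Longitude subsquare x = 23; +1 → 24, wraps to 0 = a, carry into square.
Longitude square 6; +1 → 7.
Latitude subsquare x = 23; −1 → 22 = w.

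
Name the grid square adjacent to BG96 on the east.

CG06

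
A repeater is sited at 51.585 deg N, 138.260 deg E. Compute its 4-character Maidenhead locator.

PO91

Add 180° to longitude and 90° to latitude: 318.26, 141.59.
Field: lon ⌊318.26/20⌋ = 15 → P; lat ⌊141.59/10⌋ = 14 → O.
Square: lon ⌊18.26/2⌋ = 9; lat ⌊1.59/1⌋ = 1.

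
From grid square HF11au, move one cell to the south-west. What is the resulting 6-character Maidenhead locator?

Longitude subsquare a = 0; −1 → -1, wraps to 23 = x, carry into square.
Longitude square 1; −1 → 0.
Latitude subsquare u = 20; −1 → 19 = t.

HF01xt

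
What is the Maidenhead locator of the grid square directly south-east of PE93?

QE02

Longitude square 9; +1 → 10, wraps to 0, carry into field.
Longitude field P = 15; +1 → 16 = Q.
Latitude square 3; −1 → 2.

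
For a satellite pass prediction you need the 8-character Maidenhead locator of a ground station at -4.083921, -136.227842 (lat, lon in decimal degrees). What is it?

CI15vv29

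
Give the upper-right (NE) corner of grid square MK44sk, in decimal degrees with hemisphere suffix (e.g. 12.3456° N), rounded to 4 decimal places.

14.4583° N, 69.5833° E

Field M=12, K=10: +12·20° lon, +10·10° lat → SW at lon 60°, lat 10°.
Square 4, 4: +4·2° lon, +4·1° lat → SW at lon 68°, lat 14°.
Subsquare s=18, k=10: +18·0.0833333° lon, +10·0.0416667° lat → SW at lon 69.5°, lat 14.4167°.
Cell spans 0.0833333° lon × 0.0416667° lat. NE corner is SW corner plus one full cell.
latitude 14.4583° N, longitude 69.5833° E.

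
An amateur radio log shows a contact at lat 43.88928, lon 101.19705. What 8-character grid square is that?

Add 180° to longitude and 90° to latitude: 281.19705, 133.88928.
Field (20°×10°, letters A–R): 281.19705/20 → 14 → O, 133.88928/10 → 13 → N; chars ON.
Square (2°×1°, digits 0–9): 1.19705/2 → 0, 3.88928/1 → 3; chars 03.
Subsquare (5′×2.5′, letters a–x): 1.19705/0.0833333 → 14 → o, 0.88928/0.0416667 → 21 → v; chars ov.
Extended square (30″×15″, digits 0–9): 0.03038/0.00833333 → 3, 0.01428/0.00416667 → 3; chars 33.

ON03ov33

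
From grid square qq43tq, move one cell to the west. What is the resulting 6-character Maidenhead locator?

QQ43sq

Longitude subsquare t = 19; −1 → 18 = s.
The latitude characters are unchanged.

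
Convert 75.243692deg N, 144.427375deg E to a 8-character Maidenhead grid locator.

Shift to the Maidenhead origin (180°W, 90°S): lon 324.42737, lat 165.24369.
Field: 324.42737/20 → 16 → Q, 165.24369/10 → 16 → Q; chars QQ.
Square: 4.42737/2 → 2, 5.24369/1 → 5; chars 25.
Subsquare: 0.42737/0.0833333 → 5 → f, 0.24369/0.0416667 → 5 → f; chars ff.
Extended square: 0.01071/0.00833333 → 1, 0.03536/0.00416667 → 8; chars 18.

QQ25ff18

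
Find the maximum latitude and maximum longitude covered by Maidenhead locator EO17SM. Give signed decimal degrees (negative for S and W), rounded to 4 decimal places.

Field E=4, O=14: +4·20° lon, +14·10° lat → SW at lon -100°, lat 50°.
Square 1, 7: +1·2° lon, +7·1° lat → SW at lon -98°, lat 57°.
Subsquare s=18, m=12: +18·0.0833333° lon, +12·0.0416667° lat → SW at lon -96.5°, lat 57.5°.
Cell spans 0.0833333° lon × 0.0416667° lat. NE corner is SW corner plus one full cell.
latitude 57.5417, longitude -96.4167.

57.5417, -96.4167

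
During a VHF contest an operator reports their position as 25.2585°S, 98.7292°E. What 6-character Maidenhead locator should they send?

NG94ir

Add 180° to longitude and 90° to latitude: 278.7292, 64.7415.
Field: lon ⌊278.7292/20⌋ = 13 → N; lat ⌊64.7415/10⌋ = 6 → G.
Square: lon ⌊18.7292/2⌋ = 9; lat ⌊4.7415/1⌋ = 4.
Subsquare: lon ⌊0.7292/0.0833333⌋ = 8 → i; lat ⌊0.7415/0.0416667⌋ = 17 → r.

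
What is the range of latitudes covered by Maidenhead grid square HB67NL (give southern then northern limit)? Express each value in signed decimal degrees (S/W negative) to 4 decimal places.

Field H=7, B=1: +7·20° lon, +1·10° lat → SW at lon -40°, lat -80°.
Square 6, 7: +6·2° lon, +7·1° lat → SW at lon -28°, lat -73°.
Subsquare n=13, l=11: +13·0.0833333° lon, +11·0.0416667° lat → SW at lon -26.9167°, lat -72.5417°.
Cell spans 0.0833333° lon × 0.0416667° lat.
south -72.5417, north -72.5000.

-72.5417, -72.5000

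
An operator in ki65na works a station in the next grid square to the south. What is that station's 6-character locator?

Latitude subsquare a = 0; −1 → -1, wraps to 23 = x, carry into square.
Latitude square 5; −1 → 4.
The longitude characters are unchanged.

KI64nx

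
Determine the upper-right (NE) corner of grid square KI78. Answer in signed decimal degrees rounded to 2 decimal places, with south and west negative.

Field K=10, I=8: +10·20° lon, +8·10° lat → SW at lon 20°, lat -10°.
Square 7, 8: +7·2° lon, +8·1° lat → SW at lon 34°, lat -2°.
Cell spans 2° lon × 1° lat. NE corner is SW corner plus one full cell.
latitude -1.00, longitude 36.00.

-1.00, 36.00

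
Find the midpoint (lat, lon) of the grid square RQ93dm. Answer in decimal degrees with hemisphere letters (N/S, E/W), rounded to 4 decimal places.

Field R=17, Q=16: +17·20° lon, +16·10° lat → SW at lon 160°, lat 70°.
Square 9, 3: +9·2° lon, +3·1° lat → SW at lon 178°, lat 73°.
Subsquare d=3, m=12: +3·0.0833333° lon, +12·0.0416667° lat → SW at lon 178.25°, lat 73.5°.
Cell spans 0.0833333° lon × 0.0416667° lat. Centre is SW corner plus half of each.
latitude 73.5208° N, longitude 178.2917° E.

73.5208° N, 178.2917° E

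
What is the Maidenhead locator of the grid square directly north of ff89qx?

Latitude subsquare x = 23; +1 → 24, wraps to 0 = a, carry into square.
Latitude square 9; +1 → 10, wraps to 0, carry into field.
Latitude field F = 5; +1 → 6 = G.
The longitude characters are unchanged.

FG80qa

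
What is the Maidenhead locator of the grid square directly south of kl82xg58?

KL82xg57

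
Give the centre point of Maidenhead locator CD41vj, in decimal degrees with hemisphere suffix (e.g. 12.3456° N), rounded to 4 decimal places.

58.6042° S, 130.2083° W

Field C=2, D=3: +2·20° lon, +3·10° lat → SW at lon -140°, lat -60°.
Square 4, 1: +4·2° lon, +1·1° lat → SW at lon -132°, lat -59°.
Subsquare v=21, j=9: +21·0.0833333° lon, +9·0.0416667° lat → SW at lon -130.25°, lat -58.625°.
Cell spans 0.0833333° lon × 0.0416667° lat. Centre is SW corner plus half of each.
latitude 58.6042° S, longitude 130.2083° W.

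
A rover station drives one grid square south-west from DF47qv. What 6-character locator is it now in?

Longitude subsquare q = 16; −1 → 15 = p.
Latitude subsquare v = 21; −1 → 20 = u.

DF47pu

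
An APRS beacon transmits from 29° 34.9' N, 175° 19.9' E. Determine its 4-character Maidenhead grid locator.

Offset from 180°W / 90°S: lon 355.33°, lat 119.58°.
Field: 355.33/20 → 17 → R, 119.58/10 → 11 → L; chars RL.
Square: 15.33/2 → 7, 9.58/1 → 9; chars 79.

RL79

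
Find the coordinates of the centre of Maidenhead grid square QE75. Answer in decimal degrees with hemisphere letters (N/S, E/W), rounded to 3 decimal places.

44.500° S, 155.000° E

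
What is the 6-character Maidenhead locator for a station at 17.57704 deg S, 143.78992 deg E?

QH12vk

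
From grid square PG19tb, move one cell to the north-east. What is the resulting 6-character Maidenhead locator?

PG19uc

Longitude subsquare t = 19; +1 → 20 = u.
Latitude subsquare b = 1; +1 → 2 = c.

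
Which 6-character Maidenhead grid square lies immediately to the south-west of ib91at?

IB81xs

Longitude subsquare a = 0; −1 → -1, wraps to 23 = x, carry into square.
Longitude square 9; −1 → 8.
Latitude subsquare t = 19; −1 → 18 = s.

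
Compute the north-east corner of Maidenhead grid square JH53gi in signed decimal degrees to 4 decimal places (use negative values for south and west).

-16.6250, 10.5833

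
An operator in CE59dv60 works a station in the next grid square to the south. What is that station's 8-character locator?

CE59du69

Latitude extended square 0; −1 → -1, wraps to 9, carry into subsquare.
Latitude subsquare v = 21; −1 → 20 = u.
The longitude characters are unchanged.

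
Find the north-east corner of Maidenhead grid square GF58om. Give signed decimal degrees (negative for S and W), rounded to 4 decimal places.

Field G=6, F=5: +6·20° lon, +5·10° lat → SW at lon -60°, lat -40°.
Square 5, 8: +5·2° lon, +8·1° lat → SW at lon -50°, lat -32°.
Subsquare o=14, m=12: +14·0.0833333° lon, +12·0.0416667° lat → SW at lon -48.8333°, lat -31.5°.
Cell spans 0.0833333° lon × 0.0416667° lat. NE corner is SW corner plus one full cell.
latitude -31.4583, longitude -48.7500.

-31.4583, -48.7500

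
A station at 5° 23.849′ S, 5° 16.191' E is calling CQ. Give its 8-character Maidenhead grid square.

JI24po24

Shift to the Maidenhead origin (180°W, 90°S): lon 185.26985, lat 84.60252.
Field (20°×10°, letters A–R): lon ⌊185.26985/20⌋ = 9 → J; lat ⌊84.60252/10⌋ = 8 → I.
Square (2°×1°, digits 0–9): lon ⌊5.26985/2⌋ = 2; lat ⌊4.60252/1⌋ = 4.
Subsquare (5′×2.5′, letters a–x): lon ⌊1.26985/0.0833333⌋ = 15 → p; lat ⌊0.60252/0.0416667⌋ = 14 → o.
Extended square (30″×15″, digits 0–9): lon ⌊0.01985/0.00833333⌋ = 2; lat ⌊0.01918/0.00416667⌋ = 4.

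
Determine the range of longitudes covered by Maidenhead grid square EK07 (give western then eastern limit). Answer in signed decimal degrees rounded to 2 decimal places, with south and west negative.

Field E=4, K=10: +4·20° lon, +10·10° lat → SW at lon -100°, lat 10°.
Square 0, 7: +0·2° lon, +7·1° lat → SW at lon -100°, lat 17°.
Cell spans 2° lon × 1° lat.
west -100.00, east -98.00.

-100.00, -98.00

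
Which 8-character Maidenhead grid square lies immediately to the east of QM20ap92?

QM20bp02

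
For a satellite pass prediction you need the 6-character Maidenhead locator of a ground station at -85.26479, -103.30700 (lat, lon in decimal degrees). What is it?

Shift to the Maidenhead origin (180°W, 90°S): lon 76.6930, lat 4.7352.
Field: lon ⌊76.6930/20⌋ = 3 → D; lat ⌊4.7352/10⌋ = 0 → A.
Square: lon ⌊16.6930/2⌋ = 8; lat ⌊4.7352/1⌋ = 4.
Subsquare: lon ⌊0.6930/0.0833333⌋ = 8 → i; lat ⌊0.7352/0.0416667⌋ = 17 → r.

DA84ir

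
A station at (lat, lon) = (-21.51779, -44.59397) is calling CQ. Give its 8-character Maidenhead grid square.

Offset from 180°W / 90°S: lon 135.40603°, lat 68.48221°.
Field (20°×10°, letters A–R): lon ⌊135.40603/20⌋ = 6 → G; lat ⌊68.48221/10⌋ = 6 → G.
Square (2°×1°, digits 0–9): lon ⌊15.40603/2⌋ = 7; lat ⌊8.48221/1⌋ = 8.
Subsquare (5′×2.5′, letters a–x): lon ⌊1.40603/0.0833333⌋ = 16 → q; lat ⌊0.48221/0.0416667⌋ = 11 → l.
Extended square (30″×15″, digits 0–9): lon ⌊0.07270/0.00833333⌋ = 8; lat ⌊0.02388/0.00416667⌋ = 5.

GG78ql85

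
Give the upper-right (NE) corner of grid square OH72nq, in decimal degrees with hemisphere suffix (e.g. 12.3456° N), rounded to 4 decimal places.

Field O=14, H=7: +14·20° lon, +7·10° lat → SW at lon 100°, lat -20°.
Square 7, 2: +7·2° lon, +2·1° lat → SW at lon 114°, lat -18°.
Subsquare n=13, q=16: +13·0.0833333° lon, +16·0.0416667° lat → SW at lon 115.083°, lat -17.3333°.
Cell spans 0.0833333° lon × 0.0416667° lat. NE corner is SW corner plus one full cell.
latitude 17.2917° S, longitude 115.1667° E.

17.2917° S, 115.1667° E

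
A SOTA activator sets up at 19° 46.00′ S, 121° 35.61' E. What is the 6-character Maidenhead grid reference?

Offset from 180°W / 90°S: lon 301.5935°, lat 70.2333°.
Field (20°×10°, letters A–R): lon ⌊301.5935/20⌋ = 15 → P; lat ⌊70.2333/10⌋ = 7 → H.
Square (2°×1°, digits 0–9): lon ⌊1.5935/2⌋ = 0; lat ⌊0.2333/1⌋ = 0.
Subsquare (5′×2.5′, letters a–x): lon ⌊1.5935/0.0833333⌋ = 19 → t; lat ⌊0.2333/0.0416667⌋ = 5 → f.

PH00tf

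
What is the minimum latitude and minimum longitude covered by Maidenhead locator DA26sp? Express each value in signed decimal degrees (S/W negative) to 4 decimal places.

Field D=3, A=0: +3·20° lon, +0·10° lat → SW at lon -120°, lat -90°.
Square 2, 6: +2·2° lon, +6·1° lat → SW at lon -116°, lat -84°.
Subsquare s=18, p=15: +18·0.0833333° lon, +15·0.0416667° lat → SW at lon -114.5°, lat -83.375°.
latitude -83.3750, longitude -114.5000.

-83.3750, -114.5000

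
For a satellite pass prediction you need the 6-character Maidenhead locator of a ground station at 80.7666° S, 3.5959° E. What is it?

JA19tf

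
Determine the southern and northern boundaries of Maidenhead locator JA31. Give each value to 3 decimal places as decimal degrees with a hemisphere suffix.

Field J=9, A=0: +9·20° lon, +0·10° lat → SW at lon 0°, lat -90°.
Square 3, 1: +3·2° lon, +1·1° lat → SW at lon 6°, lat -89°.
Cell spans 2° lon × 1° lat.
south 89.000° S, north 88.000° S.

89.000° S, 88.000° S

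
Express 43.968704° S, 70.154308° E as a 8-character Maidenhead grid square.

ME56ba87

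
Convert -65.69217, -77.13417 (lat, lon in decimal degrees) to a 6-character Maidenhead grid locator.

Shift to the Maidenhead origin (180°W, 90°S): lon 102.8658, lat 24.3078.
Field: lon ⌊102.8658/20⌋ = 5 → F; lat ⌊24.3078/10⌋ = 2 → C.
Square: lon ⌊2.8658/2⌋ = 1; lat ⌊4.3078/1⌋ = 4.
Subsquare: lon ⌊0.8658/0.0833333⌋ = 10 → k; lat ⌊0.3078/0.0416667⌋ = 7 → h.

FC14kh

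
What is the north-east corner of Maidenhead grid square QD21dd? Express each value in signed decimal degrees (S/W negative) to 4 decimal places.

Field Q=16, D=3: +16·20° lon, +3·10° lat → SW at lon 140°, lat -60°.
Square 2, 1: +2·2° lon, +1·1° lat → SW at lon 144°, lat -59°.
Subsquare d=3, d=3: +3·0.0833333° lon, +3·0.0416667° lat → SW at lon 144.25°, lat -58.875°.
Cell spans 0.0833333° lon × 0.0416667° lat. NE corner is SW corner plus one full cell.
latitude -58.8333, longitude 144.3333.

-58.8333, 144.3333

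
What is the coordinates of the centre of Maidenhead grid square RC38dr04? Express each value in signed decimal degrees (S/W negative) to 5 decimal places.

Field R=17, C=2: +17·20° lon, +2·10° lat → SW at lon 160°, lat -70°.
Square 3, 8: +3·2° lon, +8·1° lat → SW at lon 166°, lat -62°.
Subsquare d=3, r=17: +3·0.0833333° lon, +17·0.0416667° lat → SW at lon 166.25°, lat -61.2917°.
Extended square 0, 4: +0·0.00833333° lon, +4·0.00416667° lat → SW at lon 166.25°, lat -61.275°.
Cell spans 0.00833333° lon × 0.00416667° lat. Centre is SW corner plus half of each.
latitude -61.27292, longitude 166.25417.

-61.27292, 166.25417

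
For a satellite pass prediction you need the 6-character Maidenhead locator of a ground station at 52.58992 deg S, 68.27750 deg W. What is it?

Shift to the Maidenhead origin (180°W, 90°S): lon 111.7225, lat 37.4101.
Field: 111.7225/20 → 5 → F, 37.4101/10 → 3 → D; chars FD.
Square: 11.7225/2 → 5, 7.4101/1 → 7; chars 57.
Subsquare: 1.7225/0.0833333 → 20 → u, 0.4101/0.0416667 → 9 → j; chars uj.

FD57uj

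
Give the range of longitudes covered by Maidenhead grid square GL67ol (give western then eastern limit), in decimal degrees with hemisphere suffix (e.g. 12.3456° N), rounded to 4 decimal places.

Field G=6, L=11: +6·20° lon, +11·10° lat → SW at lon -60°, lat 20°.
Square 6, 7: +6·2° lon, +7·1° lat → SW at lon -48°, lat 27°.
Subsquare o=14, l=11: +14·0.0833333° lon, +11·0.0416667° lat → SW at lon -46.8333°, lat 27.4583°.
Cell spans 0.0833333° lon × 0.0416667° lat.
west 46.8333° W, east 46.7500° W.

46.8333° W, 46.7500° W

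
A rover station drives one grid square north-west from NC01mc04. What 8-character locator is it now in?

NC01lc95

Longitude extended square 0; −1 → -1, wraps to 9, carry into subsquare.
Longitude subsquare m = 12; −1 → 11 = l.
Latitude extended square 4; +1 → 5.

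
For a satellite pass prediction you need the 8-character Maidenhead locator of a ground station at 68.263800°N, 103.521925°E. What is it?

Shift to the Maidenhead origin (180°W, 90°S): lon 283.52193, lat 158.26380.
Field (20°×10°, letters A–R): lon ⌊283.52193/20⌋ = 14 → O; lat ⌊158.26380/10⌋ = 15 → P.
Square (2°×1°, digits 0–9): lon ⌊3.52193/2⌋ = 1; lat ⌊8.26380/1⌋ = 8.
Subsquare (5′×2.5′, letters a–x): lon ⌊1.52193/0.0833333⌋ = 18 → s; lat ⌊0.26380/0.0416667⌋ = 6 → g.
Extended square (30″×15″, digits 0–9): lon ⌊0.02193/0.00833333⌋ = 2; lat ⌊0.01380/0.00416667⌋ = 3.

OP18sg23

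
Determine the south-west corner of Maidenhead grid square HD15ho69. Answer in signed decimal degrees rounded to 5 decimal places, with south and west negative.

-54.37917, -37.36667

Field H=7, D=3: +7·20° lon, +3·10° lat → SW at lon -40°, lat -60°.
Square 1, 5: +1·2° lon, +5·1° lat → SW at lon -38°, lat -55°.
Subsquare h=7, o=14: +7·0.0833333° lon, +14·0.0416667° lat → SW at lon -37.4167°, lat -54.4167°.
Extended square 6, 9: +6·0.00833333° lon, +9·0.00416667° lat → SW at lon -37.3667°, lat -54.3792°.
latitude -54.37917, longitude -37.36667.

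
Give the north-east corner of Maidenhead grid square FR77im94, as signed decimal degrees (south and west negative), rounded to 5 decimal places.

87.52083, -65.25000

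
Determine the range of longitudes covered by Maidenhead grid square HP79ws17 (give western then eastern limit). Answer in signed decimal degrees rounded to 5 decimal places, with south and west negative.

-24.15833, -24.15000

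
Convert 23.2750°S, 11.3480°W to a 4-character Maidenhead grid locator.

IG46

Offset from 180°W / 90°S: lon 168.65°, lat 66.72°.
Field: 168.65/20 → 8 → I, 66.72/10 → 6 → G; chars IG.
Square: 8.65/2 → 4, 6.72/1 → 6; chars 46.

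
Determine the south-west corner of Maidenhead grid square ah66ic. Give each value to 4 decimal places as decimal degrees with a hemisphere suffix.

Field A=0, H=7: +0·20° lon, +7·10° lat → SW at lon -180°, lat -20°.
Square 6, 6: +6·2° lon, +6·1° lat → SW at lon -168°, lat -14°.
Subsquare i=8, c=2: +8·0.0833333° lon, +2·0.0416667° lat → SW at lon -167.333°, lat -13.9167°.
latitude 13.9167° S, longitude 167.3333° W.

13.9167° S, 167.3333° W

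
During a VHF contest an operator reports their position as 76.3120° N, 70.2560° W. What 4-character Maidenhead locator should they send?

Add 180° to longitude and 90° to latitude: 109.74, 166.31.
Field: 109.74/20 → 5 → F, 166.31/10 → 16 → Q; chars FQ.
Square: 9.74/2 → 4, 6.31/1 → 6; chars 46.

FQ46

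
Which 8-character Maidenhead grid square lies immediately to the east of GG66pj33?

GG66pj43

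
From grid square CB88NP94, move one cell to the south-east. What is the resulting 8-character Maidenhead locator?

CB88op03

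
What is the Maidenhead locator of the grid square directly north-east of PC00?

Longitude square 0; +1 → 1.
Latitude square 0; +1 → 1.

PC11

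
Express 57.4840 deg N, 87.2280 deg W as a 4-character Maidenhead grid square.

EO67

Offset from 180°W / 90°S: lon 92.77°, lat 147.48°.
Field: 92.77/20 → 4 → E, 147.48/10 → 14 → O; chars EO.
Square: 12.77/2 → 6, 7.48/1 → 7; chars 67.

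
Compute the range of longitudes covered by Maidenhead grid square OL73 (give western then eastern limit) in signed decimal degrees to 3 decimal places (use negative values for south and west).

114.000, 116.000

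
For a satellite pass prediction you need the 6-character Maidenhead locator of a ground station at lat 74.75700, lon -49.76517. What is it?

GQ54cs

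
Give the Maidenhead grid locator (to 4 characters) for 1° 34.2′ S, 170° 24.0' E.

Shift to the Maidenhead origin (180°W, 90°S): lon 350.40, lat 88.43.
Field (20°×10°, letters A–R): lon ⌊350.40/20⌋ = 17 → R; lat ⌊88.43/10⌋ = 8 → I.
Square (2°×1°, digits 0–9): lon ⌊10.40/2⌋ = 5; lat ⌊8.43/1⌋ = 8.

RI58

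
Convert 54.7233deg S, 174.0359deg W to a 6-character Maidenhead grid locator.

Offset from 180°W / 90°S: lon 5.9641°, lat 35.2767°.
Field (20°×10°, letters A–R): 5.9641/20 → 0 → A, 35.2767/10 → 3 → D; chars AD.
Square (2°×1°, digits 0–9): 5.9641/2 → 2, 5.2767/1 → 5; chars 25.
Subsquare (5′×2.5′, letters a–x): 1.9641/0.0833333 → 23 → x, 0.2767/0.0416667 → 6 → g; chars xg.

AD25xg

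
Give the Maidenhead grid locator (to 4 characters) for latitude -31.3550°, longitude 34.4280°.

KF78

Offset from 180°W / 90°S: lon 214.43°, lat 58.64°.
Field: 214.43/20 → 10 → K, 58.64/10 → 5 → F; chars KF.
Square: 14.43/2 → 7, 8.64/1 → 8; chars 78.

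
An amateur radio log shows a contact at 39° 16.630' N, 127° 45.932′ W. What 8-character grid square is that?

CM69cg86

Shift to the Maidenhead origin (180°W, 90°S): lon 52.23447, lat 129.27717.
Field: lon ⌊52.23447/20⌋ = 2 → C; lat ⌊129.27717/10⌋ = 12 → M.
Square: lon ⌊12.23447/2⌋ = 6; lat ⌊9.27717/1⌋ = 9.
Subsquare: lon ⌊0.23447/0.0833333⌋ = 2 → c; lat ⌊0.27717/0.0416667⌋ = 6 → g.
Extended square: lon ⌊0.06780/0.00833333⌋ = 8; lat ⌊0.02717/0.00416667⌋ = 6.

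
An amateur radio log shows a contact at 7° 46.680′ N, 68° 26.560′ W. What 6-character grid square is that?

FJ57ss

Shift to the Maidenhead origin (180°W, 90°S): lon 111.5573, lat 97.7780.
Field: 111.5573/20 → 5 → F, 97.7780/10 → 9 → J; chars FJ.
Square: 11.5573/2 → 5, 7.7780/1 → 7; chars 57.
Subsquare: 1.5573/0.0833333 → 18 → s, 0.7780/0.0416667 → 18 → s; chars ss.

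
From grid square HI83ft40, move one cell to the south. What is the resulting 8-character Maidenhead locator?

Latitude extended square 0; −1 → -1, wraps to 9, carry into subsquare.
Latitude subsquare t = 19; −1 → 18 = s.
The longitude characters are unchanged.

HI83fs49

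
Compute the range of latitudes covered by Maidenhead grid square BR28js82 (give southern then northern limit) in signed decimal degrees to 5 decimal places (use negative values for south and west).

Field B=1, R=17: +1·20° lon, +17·10° lat → SW at lon -160°, lat 80°.
Square 2, 8: +2·2° lon, +8·1° lat → SW at lon -156°, lat 88°.
Subsquare j=9, s=18: +9·0.0833333° lon, +18·0.0416667° lat → SW at lon -155.25°, lat 88.75°.
Extended square 8, 2: +8·0.00833333° lon, +2·0.00416667° lat → SW at lon -155.183°, lat 88.7583°.
Cell spans 0.00833333° lon × 0.00416667° lat.
south 88.75833, north 88.76250.

88.75833, 88.76250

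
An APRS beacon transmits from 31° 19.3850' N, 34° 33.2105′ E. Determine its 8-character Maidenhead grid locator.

KM71gh67

Shift to the Maidenhead origin (180°W, 90°S): lon 214.55351, lat 121.32308.
Field (20°×10°, letters A–R): lon ⌊214.55351/20⌋ = 10 → K; lat ⌊121.32308/10⌋ = 12 → M.
Square (2°×1°, digits 0–9): lon ⌊14.55351/2⌋ = 7; lat ⌊1.32308/1⌋ = 1.
Subsquare (5′×2.5′, letters a–x): lon ⌊0.55351/0.0833333⌋ = 6 → g; lat ⌊0.32308/0.0416667⌋ = 7 → h.
Extended square (30″×15″, digits 0–9): lon ⌊0.05351/0.00833333⌋ = 6; lat ⌊0.03142/0.00416667⌋ = 7.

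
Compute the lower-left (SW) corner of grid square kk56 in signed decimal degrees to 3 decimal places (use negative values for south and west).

16.000, 30.000

Field K=10, K=10: +10·20° lon, +10·10° lat → SW at lon 20°, lat 10°.
Square 5, 6: +5·2° lon, +6·1° lat → SW at lon 30°, lat 16°.
latitude 16.000, longitude 30.000.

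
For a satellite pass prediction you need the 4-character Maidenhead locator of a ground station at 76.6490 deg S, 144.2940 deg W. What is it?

BB73

Add 180° to longitude and 90° to latitude: 35.71, 13.35.
Field: 35.71/20 → 1 → B, 13.35/10 → 1 → B; chars BB.
Square: 15.71/2 → 7, 3.35/1 → 3; chars 73.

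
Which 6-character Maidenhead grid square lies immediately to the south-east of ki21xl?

Longitude subsquare x = 23; +1 → 24, wraps to 0 = a, carry into square.
Longitude square 2; +1 → 3.
Latitude subsquare l = 11; −1 → 10 = k.

KI31ak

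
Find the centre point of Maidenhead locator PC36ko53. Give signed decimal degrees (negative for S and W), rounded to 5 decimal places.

Field P=15, C=2: +15·20° lon, +2·10° lat → SW at lon 120°, lat -70°.
Square 3, 6: +3·2° lon, +6·1° lat → SW at lon 126°, lat -64°.
Subsquare k=10, o=14: +10·0.0833333° lon, +14·0.0416667° lat → SW at lon 126.833°, lat -63.4167°.
Extended square 5, 3: +5·0.00833333° lon, +3·0.00416667° lat → SW at lon 126.875°, lat -63.4042°.
Cell spans 0.00833333° lon × 0.00416667° lat. Centre is SW corner plus half of each.
latitude -63.40208, longitude 126.87917.

-63.40208, 126.87917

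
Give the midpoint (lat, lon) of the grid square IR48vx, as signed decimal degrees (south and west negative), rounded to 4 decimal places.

88.9792, -10.2083

Field I=8, R=17: +8·20° lon, +17·10° lat → SW at lon -20°, lat 80°.
Square 4, 8: +4·2° lon, +8·1° lat → SW at lon -12°, lat 88°.
Subsquare v=21, x=23: +21·0.0833333° lon, +23·0.0416667° lat → SW at lon -10.25°, lat 88.9583°.
Cell spans 0.0833333° lon × 0.0416667° lat. Centre is SW corner plus half of each.
latitude 88.9792, longitude -10.2083.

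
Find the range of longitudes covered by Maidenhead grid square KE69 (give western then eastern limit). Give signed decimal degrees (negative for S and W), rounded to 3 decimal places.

Field K=10, E=4: +10·20° lon, +4·10° lat → SW at lon 20°, lat -50°.
Square 6, 9: +6·2° lon, +9·1° lat → SW at lon 32°, lat -41°.
Cell spans 2° lon × 1° lat.
west 32.000, east 34.000.

32.000, 34.000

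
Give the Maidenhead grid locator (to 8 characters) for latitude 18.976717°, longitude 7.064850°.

JK38mx74

Shift to the Maidenhead origin (180°W, 90°S): lon 187.06485, lat 108.97672.
Field: lon ⌊187.06485/20⌋ = 9 → J; lat ⌊108.97672/10⌋ = 10 → K.
Square: lon ⌊7.06485/2⌋ = 3; lat ⌊8.97672/1⌋ = 8.
Subsquare: lon ⌊1.06485/0.0833333⌋ = 12 → m; lat ⌊0.97672/0.0416667⌋ = 23 → x.
Extended square: lon ⌊0.06485/0.00833333⌋ = 7; lat ⌊0.01838/0.00416667⌋ = 4.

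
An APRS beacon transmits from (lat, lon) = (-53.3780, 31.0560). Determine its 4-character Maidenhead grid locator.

KD56

Shift to the Maidenhead origin (180°W, 90°S): lon 211.06, lat 36.62.
Field: lon ⌊211.06/20⌋ = 10 → K; lat ⌊36.62/10⌋ = 3 → D.
Square: lon ⌊11.06/2⌋ = 5; lat ⌊6.62/1⌋ = 6.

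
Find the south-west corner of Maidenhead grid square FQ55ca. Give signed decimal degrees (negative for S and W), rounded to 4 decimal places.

75.0000, -69.8333

Field F=5, Q=16: +5·20° lon, +16·10° lat → SW at lon -80°, lat 70°.
Square 5, 5: +5·2° lon, +5·1° lat → SW at lon -70°, lat 75°.
Subsquare c=2, a=0: +2·0.0833333° lon, +0·0.0416667° lat → SW at lon -69.8333°, lat 75°.
latitude 75.0000, longitude -69.8333.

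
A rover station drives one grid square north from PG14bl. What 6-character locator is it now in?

PG14bm

Latitude subsquare l = 11; +1 → 12 = m.
The longitude characters are unchanged.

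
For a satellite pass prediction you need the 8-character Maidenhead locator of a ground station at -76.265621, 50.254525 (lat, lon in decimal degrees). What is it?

LB53dr06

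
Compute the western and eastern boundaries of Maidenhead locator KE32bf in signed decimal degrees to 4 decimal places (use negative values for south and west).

Field K=10, E=4: +10·20° lon, +4·10° lat → SW at lon 20°, lat -50°.
Square 3, 2: +3·2° lon, +2·1° lat → SW at lon 26°, lat -48°.
Subsquare b=1, f=5: +1·0.0833333° lon, +5·0.0416667° lat → SW at lon 26.0833°, lat -47.7917°.
Cell spans 0.0833333° lon × 0.0416667° lat.
west 26.0833, east 26.1667.

26.0833, 26.1667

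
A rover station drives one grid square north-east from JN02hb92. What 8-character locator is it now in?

JN02ib03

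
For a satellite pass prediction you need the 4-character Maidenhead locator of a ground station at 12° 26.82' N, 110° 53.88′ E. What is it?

OK52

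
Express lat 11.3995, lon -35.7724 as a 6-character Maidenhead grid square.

Offset from 180°W / 90°S: lon 144.2276°, lat 101.3995°.
Field: lon ⌊144.2276/20⌋ = 7 → H; lat ⌊101.3995/10⌋ = 10 → K.
Square: lon ⌊4.2276/2⌋ = 2; lat ⌊1.3995/1⌋ = 1.
Subsquare: lon ⌊0.2276/0.0833333⌋ = 2 → c; lat ⌊0.3995/0.0416667⌋ = 9 → j.

HK21cj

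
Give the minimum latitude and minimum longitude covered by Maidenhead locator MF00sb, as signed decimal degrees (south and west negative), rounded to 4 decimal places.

Field M=12, F=5: +12·20° lon, +5·10° lat → SW at lon 60°, lat -40°.
Square 0, 0: +0·2° lon, +0·1° lat → SW at lon 60°, lat -40°.
Subsquare s=18, b=1: +18·0.0833333° lon, +1·0.0416667° lat → SW at lon 61.5°, lat -39.9583°.
latitude -39.9583, longitude 61.5000.

-39.9583, 61.5000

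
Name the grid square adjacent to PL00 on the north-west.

OL91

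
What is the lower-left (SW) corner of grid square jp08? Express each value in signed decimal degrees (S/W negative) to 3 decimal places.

68.000, 0.000

Field J=9, P=15: +9·20° lon, +15·10° lat → SW at lon 0°, lat 60°.
Square 0, 8: +0·2° lon, +8·1° lat → SW at lon 0°, lat 68°.
latitude 68.000, longitude 0.000.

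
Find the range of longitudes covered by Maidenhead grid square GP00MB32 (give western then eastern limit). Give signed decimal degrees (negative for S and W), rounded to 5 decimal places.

Field G=6, P=15: +6·20° lon, +15·10° lat → SW at lon -60°, lat 60°.
Square 0, 0: +0·2° lon, +0·1° lat → SW at lon -60°, lat 60°.
Subsquare m=12, b=1: +12·0.0833333° lon, +1·0.0416667° lat → SW at lon -59°, lat 60.0417°.
Extended square 3, 2: +3·0.00833333° lon, +2·0.00416667° lat → SW at lon -58.975°, lat 60.05°.
Cell spans 0.00833333° lon × 0.00416667° lat.
west -58.97500, east -58.96667.

-58.97500, -58.96667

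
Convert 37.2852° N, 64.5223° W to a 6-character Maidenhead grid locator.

Add 180° to longitude and 90° to latitude: 115.4777, 127.2852.
Field: 115.4777/20 → 5 → F, 127.2852/10 → 12 → M; chars FM.
Square: 15.4777/2 → 7, 7.2852/1 → 7; chars 77.
Subsquare: 1.4777/0.0833333 → 17 → r, 0.2852/0.0416667 → 6 → g; chars rg.

FM77rg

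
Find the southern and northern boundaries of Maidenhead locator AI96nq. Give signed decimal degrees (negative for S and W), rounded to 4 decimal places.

Field A=0, I=8: +0·20° lon, +8·10° lat → SW at lon -180°, lat -10°.
Square 9, 6: +9·2° lon, +6·1° lat → SW at lon -162°, lat -4°.
Subsquare n=13, q=16: +13·0.0833333° lon, +16·0.0416667° lat → SW at lon -160.917°, lat -3.33333°.
Cell spans 0.0833333° lon × 0.0416667° lat.
south -3.3333, north -3.2917.

-3.3333, -3.2917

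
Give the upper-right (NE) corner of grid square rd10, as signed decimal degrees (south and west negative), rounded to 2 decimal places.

-59.00, 164.00

Field R=17, D=3: +17·20° lon, +3·10° lat → SW at lon 160°, lat -60°.
Square 1, 0: +1·2° lon, +0·1° lat → SW at lon 162°, lat -60°.
Cell spans 2° lon × 1° lat. NE corner is SW corner plus one full cell.
latitude -59.00, longitude 164.00.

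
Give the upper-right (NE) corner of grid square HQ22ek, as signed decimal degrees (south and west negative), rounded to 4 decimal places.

Field H=7, Q=16: +7·20° lon, +16·10° lat → SW at lon -40°, lat 70°.
Square 2, 2: +2·2° lon, +2·1° lat → SW at lon -36°, lat 72°.
Subsquare e=4, k=10: +4·0.0833333° lon, +10·0.0416667° lat → SW at lon -35.6667°, lat 72.4167°.
Cell spans 0.0833333° lon × 0.0416667° lat. NE corner is SW corner plus one full cell.
latitude 72.4583, longitude -35.5833.

72.4583, -35.5833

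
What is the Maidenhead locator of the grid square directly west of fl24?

FL14

Longitude square 2; −1 → 1.
The latitude characters are unchanged.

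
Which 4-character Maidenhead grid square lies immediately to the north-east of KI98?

LI09

Longitude square 9; +1 → 10, wraps to 0, carry into field.
Longitude field K = 10; +1 → 11 = L.
Latitude square 8; +1 → 9.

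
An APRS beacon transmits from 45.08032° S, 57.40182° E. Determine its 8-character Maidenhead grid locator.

LE84qw80

Add 180° to longitude and 90° to latitude: 237.40182, 44.91968.
Field (20°×10°, letters A–R): lon ⌊237.40182/20⌋ = 11 → L; lat ⌊44.91968/10⌋ = 4 → E.
Square (2°×1°, digits 0–9): lon ⌊17.40182/2⌋ = 8; lat ⌊4.91968/1⌋ = 4.
Subsquare (5′×2.5′, letters a–x): lon ⌊1.40182/0.0833333⌋ = 16 → q; lat ⌊0.91968/0.0416667⌋ = 22 → w.
Extended square (30″×15″, digits 0–9): lon ⌊0.06849/0.00833333⌋ = 8; lat ⌊0.00301/0.00416667⌋ = 0.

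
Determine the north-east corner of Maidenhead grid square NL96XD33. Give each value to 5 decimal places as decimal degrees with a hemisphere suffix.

Field N=13, L=11: +13·20° lon, +11·10° lat → SW at lon 80°, lat 20°.
Square 9, 6: +9·2° lon, +6·1° lat → SW at lon 98°, lat 26°.
Subsquare x=23, d=3: +23·0.0833333° lon, +3·0.0416667° lat → SW at lon 99.9167°, lat 26.125°.
Extended square 3, 3: +3·0.00833333° lon, +3·0.00416667° lat → SW at lon 99.9417°, lat 26.1375°.
Cell spans 0.00833333° lon × 0.00416667° lat. NE corner is SW corner plus one full cell.
latitude 26.14167° N, longitude 99.95000° E.

26.14167° N, 99.95000° E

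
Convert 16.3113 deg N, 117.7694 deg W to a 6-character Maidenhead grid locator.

Add 180° to longitude and 90° to latitude: 62.2306, 106.3113.
Field: lon ⌊62.2306/20⌋ = 3 → D; lat ⌊106.3113/10⌋ = 10 → K.
Square: lon ⌊2.2306/2⌋ = 1; lat ⌊6.3113/1⌋ = 6.
Subsquare: lon ⌊0.2306/0.0833333⌋ = 2 → c; lat ⌊0.3113/0.0416667⌋ = 7 → h.

DK16ch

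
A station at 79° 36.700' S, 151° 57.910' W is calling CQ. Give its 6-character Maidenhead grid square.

BB40aj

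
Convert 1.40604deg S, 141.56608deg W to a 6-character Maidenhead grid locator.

BI98fo

Add 180° to longitude and 90° to latitude: 38.4339, 88.5940.
Field: 38.4339/20 → 1 → B, 88.5940/10 → 8 → I; chars BI.
Square: 18.4339/2 → 9, 8.5940/1 → 8; chars 98.
Subsquare: 0.4339/0.0833333 → 5 → f, 0.5940/0.0416667 → 14 → o; chars fo.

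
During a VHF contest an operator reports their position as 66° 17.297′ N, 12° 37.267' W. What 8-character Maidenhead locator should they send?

Offset from 180°W / 90°S: lon 167.37888°, lat 156.28828°.
Field: lon ⌊167.37888/20⌋ = 8 → I; lat ⌊156.28828/10⌋ = 15 → P.
Square: lon ⌊7.37888/2⌋ = 3; lat ⌊6.28828/1⌋ = 6.
Subsquare: lon ⌊1.37888/0.0833333⌋ = 16 → q; lat ⌊0.28828/0.0416667⌋ = 6 → g.
Extended square: lon ⌊0.04555/0.00833333⌋ = 5; lat ⌊0.03828/0.00416667⌋ = 9.

IP36qg59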